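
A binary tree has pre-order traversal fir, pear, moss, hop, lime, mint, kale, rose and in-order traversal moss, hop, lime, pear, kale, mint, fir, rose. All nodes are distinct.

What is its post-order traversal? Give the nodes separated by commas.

lime, hop, moss, kale, mint, pear, rose, fir

The first element of pre-order is the root; it splits in-order into left and right subtrees.
Root fir: left subtree has 6 nodes {moss, hop, lime, pear, kale, mint}, right has 1 {rose}.
  Root pear: left subtree has 3 nodes {moss, hop, lime}, right has 2 {kale, mint}.
    Root moss: left subtree has 0 nodes { }, right has 2 {hop, lime}.
      Root hop: left subtree has 0 nodes { }, right has 1 {lime}.
    Root mint: left subtree has 1 node {kale}, right has 0 { }.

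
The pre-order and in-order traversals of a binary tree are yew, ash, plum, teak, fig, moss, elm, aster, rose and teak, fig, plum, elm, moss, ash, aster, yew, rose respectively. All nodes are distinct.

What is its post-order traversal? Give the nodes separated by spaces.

The first element of pre-order is the root; it splits in-order into left and right subtrees.
Root yew: left subtree has 7 nodes {teak, fig, plum, elm, moss, ash, aster}, right has 1 {rose}.
  Root ash: left subtree has 5 nodes {teak, fig, plum, elm, moss}, right has 1 {aster}.
    Root plum: left subtree has 2 nodes {teak, fig}, right has 2 {elm, moss}.
      Root teak: left subtree has 0 nodes { }, right has 1 {fig}.
      Root moss: left subtree has 1 node {elm}, right has 0 { }.

fig teak elm moss plum aster ash rose yew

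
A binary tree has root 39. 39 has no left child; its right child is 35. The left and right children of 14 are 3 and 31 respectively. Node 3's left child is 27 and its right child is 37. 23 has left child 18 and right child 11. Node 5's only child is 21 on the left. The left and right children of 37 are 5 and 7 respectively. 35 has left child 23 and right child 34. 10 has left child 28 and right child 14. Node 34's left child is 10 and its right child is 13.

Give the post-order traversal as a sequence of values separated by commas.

Post-order visits the left subtree, then the right subtree, then the node.
At 39: no left child.
At 39: go right to 35.
  At 35: go left to 23.
    At 23: go left to 18.
      18 is a leaf — visit 18.
    At 23: go right to 11.
      11 is a leaf — visit 11.
    Visit 23.
  At 35: go right to 34.
    At 34: go left to 10.
      At 10: go left to 28.
        28 is a leaf — visit 28.
      At 10: go right to 14.
        At 14: go left to 3.
          At 3: go left to 27.
            27 is a leaf — visit 27.
          At 3: go right to 37.
            At 37: go left to 5.
              At 5: go left to 21.
                21 is a leaf — visit 21.
              At 5: no right child.
              Visit 5.
            At 37: go right to 7.
              7 is a leaf — visit 7.
            Visit 37.
          Visit 3.
        At 14: go right to 31.
          31 is a leaf — visit 31.
        Visit 14.
      Visit 10.
    At 34: go right to 13.
      13 is a leaf — visit 13.
    Visit 34.
  Visit 35.
Visit 39.

18, 11, 23, 28, 27, 21, 5, 7, 37, 3, 31, 14, 10, 13, 34, 35, 39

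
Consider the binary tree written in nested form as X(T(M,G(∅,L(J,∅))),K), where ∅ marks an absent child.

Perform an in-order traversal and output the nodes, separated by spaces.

M T G J L X K

In-order visits the left subtree, then the node, then the right subtree.
At X: go left to T.
  At T: go left to M.
    M is a leaf — visit M.
  Visit T.
  At T: go right to G.
    At G: no left child.
    Visit G.
    At G: go right to L.
      At L: go left to J.
        J is a leaf — visit J.
      Visit L.
      At L: no right child.
Visit X.
At X: go right to K.
  K is a leaf — visit K.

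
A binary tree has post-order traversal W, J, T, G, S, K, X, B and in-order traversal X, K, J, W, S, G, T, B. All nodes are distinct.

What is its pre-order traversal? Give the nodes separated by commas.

The last element of post-order is the root; it splits in-order into left and right subtrees.
Root B: left subtree has 7 nodes {X, K, J, W, S, G, T}, right has 0 { }.
  Root X: left subtree has 0 nodes { }, right has 6 {K, J, W, S, G, T}.
    Root K: left subtree has 0 nodes { }, right has 5 {J, W, S, G, T}.
      Root S: left subtree has 2 nodes {J, W}, right has 2 {G, T}.
        Root J: left subtree has 0 nodes { }, right has 1 {W}.
        Root G: left subtree has 0 nodes { }, right has 1 {T}.

B, X, K, S, J, W, G, T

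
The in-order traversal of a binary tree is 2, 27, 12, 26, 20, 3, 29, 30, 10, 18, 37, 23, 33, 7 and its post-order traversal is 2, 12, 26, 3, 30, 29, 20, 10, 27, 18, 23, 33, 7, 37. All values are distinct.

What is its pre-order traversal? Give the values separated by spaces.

37 18 27 2 10 20 26 12 29 3 30 7 33 23

The last element of post-order is the root; it splits in-order into left and right subtrees.
Root 37: left subtree has 10 nodes {2, 27, 12, 26, 20, 3, 29, 30, 10, 18}, right has 3 {23, 33, 7}.
  Root 18: left subtree has 9 nodes {2, 27, 12, 26, 20, 3, 29, 30, 10}, right has 0 { }.
    Root 27: left subtree has 1 node {2}, right has 7 {12, 26, 20, 3, 29, 30, 10}.
      Root 10: left subtree has 6 nodes {12, 26, 20, 3, 29, 30}, right has 0 { }.
        Root 20: left subtree has 2 nodes {12, 26}, right has 3 {3, 29, 30}.
          Root 26: left subtree has 1 node {12}, right has 0 { }.
          Root 29: left subtree has 1 node {3}, right has 1 {30}.
  Root 7: left subtree has 2 nodes {23, 33}, right has 0 { }.
    Root 33: left subtree has 1 node {23}, right has 0 { }.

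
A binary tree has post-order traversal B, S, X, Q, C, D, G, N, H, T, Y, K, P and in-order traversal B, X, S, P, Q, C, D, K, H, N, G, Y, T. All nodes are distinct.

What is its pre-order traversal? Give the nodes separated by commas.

P, X, B, S, K, D, C, Q, Y, H, N, G, T

The last element of post-order is the root; it splits in-order into left and right subtrees.
Root P: left subtree has 3 nodes {B, X, S}, right has 9 {Q, C, D, K, H, N, G, Y, T}.
  Root X: left subtree has 1 node {B}, right has 1 {S}.
  Root K: left subtree has 3 nodes {Q, C, D}, right has 5 {H, N, G, Y, T}.
    Root D: left subtree has 2 nodes {Q, C}, right has 0 { }.
      Root C: left subtree has 1 node {Q}, right has 0 { }.
    Root Y: left subtree has 3 nodes {H, N, G}, right has 1 {T}.
      Root H: left subtree has 0 nodes { }, right has 2 {N, G}.
        Root N: left subtree has 0 nodes { }, right has 1 {G}.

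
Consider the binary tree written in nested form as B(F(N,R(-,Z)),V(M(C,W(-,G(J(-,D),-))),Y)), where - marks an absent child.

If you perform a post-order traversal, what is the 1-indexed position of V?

12

Post-order visits the left subtree, then the right subtree, then the node.
At B: go left to F.
  At F: go left to N.
    N is a leaf — visit N.
  At F: go right to R.
    At R: no left child.
    At R: go right to Z.
      Z is a leaf — visit Z.
    Visit R.
  Visit F.
At B: go right to V.
  At V: go left to M.
    At M: go left to C.
      C is a leaf — visit C.
    At M: go right to W.
      At W: no left child.
      At W: go right to G.
        At G: go left to J.
          At J: no left child.
          At J: go right to D.
            D is a leaf — visit D.
          Visit J.
        At G: no right child.
        Visit G.
      Visit W.
    Visit M.
  At V: go right to Y.
    Y is a leaf — visit Y.
  Visit V.
Visit B.
Full post-order sequence: N, Z, R, F, C, D, J, G, W, M, Y, V, B.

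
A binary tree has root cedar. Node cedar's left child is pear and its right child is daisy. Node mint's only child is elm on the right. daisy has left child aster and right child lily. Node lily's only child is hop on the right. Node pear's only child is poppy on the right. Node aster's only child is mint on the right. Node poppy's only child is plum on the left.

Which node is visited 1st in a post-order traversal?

plum

Post-order visits the left subtree, then the right subtree, then the node.
At cedar: go left to pear.
  At pear: no left child.
  At pear: go right to poppy.
    At poppy: go left to plum.
      plum is a leaf — visit plum.
    At poppy: no right child.
    Visit poppy.
  Visit pear.
At cedar: go right to daisy.
  At daisy: go left to aster.
    At aster: no left child.
    At aster: go right to mint.
      At mint: no left child.
      At mint: go right to elm.
        elm is a leaf — visit elm.
      Visit mint.
    Visit aster.
  At daisy: go right to lily.
    At lily: no left child.
    At lily: go right to hop.
      hop is a leaf — visit hop.
    Visit lily.
  Visit daisy.
Visit cedar.
Full post-order sequence: plum, poppy, pear, elm, mint, aster, hop, lily, daisy, cedar.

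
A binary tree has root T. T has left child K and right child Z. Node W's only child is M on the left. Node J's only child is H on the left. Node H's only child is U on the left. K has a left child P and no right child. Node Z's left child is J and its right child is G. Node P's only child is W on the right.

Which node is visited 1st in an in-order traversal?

P

In-order visits the left subtree, then the node, then the right subtree.
At T: go left to K.
  At K: go left to P.
    At P: no left child.
    Visit P.
    At P: go right to W.
      At W: go left to M.
        M is a leaf — visit M.
      Visit W.
      At W: no right child.
  Visit K.
  At K: no right child.
Visit T.
At T: go right to Z.
  At Z: go left to J.
    At J: go left to H.
      At H: go left to U.
        U is a leaf — visit U.
      Visit H.
      At H: no right child.
    Visit J.
    At J: no right child.
  Visit Z.
  At Z: go right to G.
    G is a leaf — visit G.
Full in-order sequence: P, M, W, K, T, U, H, J, Z, G.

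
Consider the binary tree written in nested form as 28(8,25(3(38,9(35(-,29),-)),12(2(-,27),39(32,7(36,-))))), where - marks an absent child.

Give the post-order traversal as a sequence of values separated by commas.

Post-order visits the left subtree, then the right subtree, then the node.
At 28: go left to 8.
  8 is a leaf — visit 8.
At 28: go right to 25.
  At 25: go left to 3.
    At 3: go left to 38.
      38 is a leaf — visit 38.
    At 3: go right to 9.
      At 9: go left to 35.
        At 35: no left child.
        At 35: go right to 29.
          29 is a leaf — visit 29.
        Visit 35.
      At 9: no right child.
      Visit 9.
    Visit 3.
  At 25: go right to 12.
    At 12: go left to 2.
      At 2: no left child.
      At 2: go right to 27.
        27 is a leaf — visit 27.
      Visit 2.
    At 12: go right to 39.
      At 39: go left to 32.
        32 is a leaf — visit 32.
      At 39: go right to 7.
        At 7: go left to 36.
          36 is a leaf — visit 36.
        At 7: no right child.
        Visit 7.
      Visit 39.
    Visit 12.
  Visit 25.
Visit 28.

8, 38, 29, 35, 9, 3, 27, 2, 32, 36, 7, 39, 12, 25, 28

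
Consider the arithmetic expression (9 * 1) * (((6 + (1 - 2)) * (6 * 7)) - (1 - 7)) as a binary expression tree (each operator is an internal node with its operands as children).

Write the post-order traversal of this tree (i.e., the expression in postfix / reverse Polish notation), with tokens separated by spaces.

9 1 * 6 1 2 - + 6 7 * * 1 7 - - *

Post-order on an expression tree gives postfix notation: for each operator, emit left operand, right operand, then the operator.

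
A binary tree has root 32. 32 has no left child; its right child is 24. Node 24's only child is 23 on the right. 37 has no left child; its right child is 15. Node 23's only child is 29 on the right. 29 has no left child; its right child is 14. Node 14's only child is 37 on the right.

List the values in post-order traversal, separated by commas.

Post-order visits the left subtree, then the right subtree, then the node.
At 32: no left child.
At 32: go right to 24.
  At 24: no left child.
  At 24: go right to 23.
    At 23: no left child.
    At 23: go right to 29.
      At 29: no left child.
      At 29: go right to 14.
        At 14: no left child.
        At 14: go right to 37.
          At 37: no left child.
          At 37: go right to 15.
            15 is a leaf — visit 15.
          Visit 37.
        Visit 14.
      Visit 29.
    Visit 23.
  Visit 24.
Visit 32.

15, 37, 14, 29, 23, 24, 32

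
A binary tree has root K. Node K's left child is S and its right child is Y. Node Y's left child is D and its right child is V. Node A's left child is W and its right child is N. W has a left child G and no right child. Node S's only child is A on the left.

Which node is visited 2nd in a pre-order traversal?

S

Pre-order visits the node, then its left subtree, then its right subtree.
Visit K.
At K: go left to S.
  Visit S.
  At S: go left to A.
    Visit A.
    At A: go left to W.
      Visit W.
      At W: go left to G.
        G is a leaf — visit G.
      At W: no right child.
    At A: go right to N.
      N is a leaf — visit N.
  At S: no right child.
At K: go right to Y.
  Visit Y.
  At Y: go left to D.
    D is a leaf — visit D.
  At Y: go right to V.
    V is a leaf — visit V.
Full pre-order sequence: K, S, A, W, G, N, Y, D, V.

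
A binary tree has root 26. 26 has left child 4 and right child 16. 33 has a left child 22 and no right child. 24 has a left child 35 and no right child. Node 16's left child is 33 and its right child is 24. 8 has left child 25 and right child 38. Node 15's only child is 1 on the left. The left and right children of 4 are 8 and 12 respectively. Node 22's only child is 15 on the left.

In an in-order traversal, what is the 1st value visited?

25

In-order visits the left subtree, then the node, then the right subtree.
At 26: go left to 4.
  At 4: go left to 8.
    At 8: go left to 25.
      25 is a leaf — visit 25.
    Visit 8.
    At 8: go right to 38.
      38 is a leaf — visit 38.
  Visit 4.
  At 4: go right to 12.
    12 is a leaf — visit 12.
Visit 26.
At 26: go right to 16.
  At 16: go left to 33.
    At 33: go left to 22.
      At 22: go left to 15.
        At 15: go left to 1.
          1 is a leaf — visit 1.
        Visit 15.
        At 15: no right child.
      Visit 22.
      At 22: no right child.
    Visit 33.
    At 33: no right child.
  Visit 16.
  At 16: go right to 24.
    At 24: go left to 35.
      35 is a leaf — visit 35.
    Visit 24.
    At 24: no right child.
Full in-order sequence: 25, 8, 38, 4, 12, 26, 1, 15, 22, 33, 16, 35, 24.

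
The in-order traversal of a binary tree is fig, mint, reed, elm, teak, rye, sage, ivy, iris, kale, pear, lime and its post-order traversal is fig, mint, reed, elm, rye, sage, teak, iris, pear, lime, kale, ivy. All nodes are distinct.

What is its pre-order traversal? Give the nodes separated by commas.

ivy, teak, elm, reed, mint, fig, sage, rye, kale, iris, lime, pear

The last element of post-order is the root; it splits in-order into left and right subtrees.
Root ivy: left subtree has 7 nodes {fig, mint, reed, elm, teak, rye, sage}, right has 4 {iris, kale, pear, lime}.
  Root teak: left subtree has 4 nodes {fig, mint, reed, elm}, right has 2 {rye, sage}.
    Root elm: left subtree has 3 nodes {fig, mint, reed}, right has 0 { }.
      Root reed: left subtree has 2 nodes {fig, mint}, right has 0 { }.
        Root mint: left subtree has 1 node {fig}, right has 0 { }.
    Root sage: left subtree has 1 node {rye}, right has 0 { }.
  Root kale: left subtree has 1 node {iris}, right has 2 {pear, lime}.
    Root lime: left subtree has 1 node {pear}, right has 0 { }.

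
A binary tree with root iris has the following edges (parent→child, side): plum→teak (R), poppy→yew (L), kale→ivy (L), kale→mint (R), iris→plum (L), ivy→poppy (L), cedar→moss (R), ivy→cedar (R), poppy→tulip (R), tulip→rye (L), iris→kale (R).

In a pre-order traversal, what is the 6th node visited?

Pre-order visits the node, then its left subtree, then its right subtree.
Visit iris.
At iris: go left to plum.
  Visit plum.
  At plum: no left child.
  At plum: go right to teak.
    teak is a leaf — visit teak.
At iris: go right to kale.
  Visit kale.
  At kale: go left to ivy.
    Visit ivy.
    At ivy: go left to poppy.
      Visit poppy.
      At poppy: go left to yew.
        yew is a leaf — visit yew.
      At poppy: go right to tulip.
        Visit tulip.
        At tulip: go left to rye.
          rye is a leaf — visit rye.
        At tulip: no right child.
    At ivy: go right to cedar.
      Visit cedar.
      At cedar: no left child.
      At cedar: go right to moss.
        moss is a leaf — visit moss.
  At kale: go right to mint.
    mint is a leaf — visit mint.
Full pre-order sequence: iris, plum, teak, kale, ivy, poppy, yew, tulip, rye, cedar, moss, mint.

poppy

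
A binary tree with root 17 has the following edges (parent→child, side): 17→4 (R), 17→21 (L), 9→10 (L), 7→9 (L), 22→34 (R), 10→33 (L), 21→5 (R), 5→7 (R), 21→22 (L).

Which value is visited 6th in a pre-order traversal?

7

Pre-order visits the node, then its left subtree, then its right subtree.
Visit 17.
At 17: go left to 21.
  Visit 21.
  At 21: go left to 22.
    Visit 22.
    At 22: no left child.
    At 22: go right to 34.
      34 is a leaf — visit 34.
  At 21: go right to 5.
    Visit 5.
    At 5: no left child.
    At 5: go right to 7.
      Visit 7.
      At 7: go left to 9.
        Visit 9.
        At 9: go left to 10.
          Visit 10.
          At 10: go left to 33.
            33 is a leaf — visit 33.
          At 10: no right child.
        At 9: no right child.
      At 7: no right child.
At 17: go right to 4.
  4 is a leaf — visit 4.
Full pre-order sequence: 17, 21, 22, 34, 5, 7, 9, 10, 33, 4.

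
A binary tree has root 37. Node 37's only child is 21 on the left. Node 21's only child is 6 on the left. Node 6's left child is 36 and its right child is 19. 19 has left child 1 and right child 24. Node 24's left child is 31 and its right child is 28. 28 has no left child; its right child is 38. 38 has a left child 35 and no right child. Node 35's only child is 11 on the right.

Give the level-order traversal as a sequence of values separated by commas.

Level-order visits nodes level by level from the root, left to right within each level.
Level 0: 37
Level 1: 21
Level 2: 6
Level 3: 36, 19
Level 4: 1, 24
Level 5: 31, 28
Level 6: 38
Level 7: 35
Level 8: 11

37, 21, 6, 36, 19, 1, 24, 31, 28, 38, 35, 11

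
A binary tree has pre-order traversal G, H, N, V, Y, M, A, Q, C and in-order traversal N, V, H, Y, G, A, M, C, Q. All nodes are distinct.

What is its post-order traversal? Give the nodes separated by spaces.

V N Y H A C Q M G

The first element of pre-order is the root; it splits in-order into left and right subtrees.
Root G: left subtree has 4 nodes {N, V, H, Y}, right has 4 {A, M, C, Q}.
  Root H: left subtree has 2 nodes {N, V}, right has 1 {Y}.
    Root N: left subtree has 0 nodes { }, right has 1 {V}.
  Root M: left subtree has 1 node {A}, right has 2 {C, Q}.
    Root Q: left subtree has 1 node {C}, right has 0 { }.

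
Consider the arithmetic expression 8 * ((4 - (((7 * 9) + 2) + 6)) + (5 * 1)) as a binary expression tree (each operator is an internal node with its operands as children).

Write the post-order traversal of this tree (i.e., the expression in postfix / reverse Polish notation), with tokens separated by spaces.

Post-order on an expression tree gives postfix notation: for each operator, emit left operand, right operand, then the operator.

8 4 7 9 * 2 + 6 + - 5 1 * + *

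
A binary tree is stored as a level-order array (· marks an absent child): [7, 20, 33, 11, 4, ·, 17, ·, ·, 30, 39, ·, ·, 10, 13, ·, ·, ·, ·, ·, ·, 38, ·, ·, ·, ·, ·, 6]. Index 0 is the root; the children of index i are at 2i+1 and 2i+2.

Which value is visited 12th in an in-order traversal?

In-order visits the left subtree, then the node, then the right subtree.
At 7: go left to 20.
  At 20: go left to 11.
    11 is a leaf — visit 11.
  Visit 20.
  At 20: go right to 4.
    At 4: go left to 30.
      30 is a leaf — visit 30.
    Visit 4.
    At 4: go right to 39.
      At 39: go left to 38.
        38 is a leaf — visit 38.
      Visit 39.
      At 39: no right child.
Visit 7.
At 7: go right to 33.
  At 33: no left child.
  Visit 33.
  At 33: go right to 17.
    At 17: go left to 10.
      At 10: go left to 6.
        6 is a leaf — visit 6.
      Visit 10.
      At 10: no right child.
    Visit 17.
    At 17: go right to 13.
      13 is a leaf — visit 13.
Full in-order sequence: 11, 20, 30, 4, 38, 39, 7, 33, 6, 10, 17, 13.

13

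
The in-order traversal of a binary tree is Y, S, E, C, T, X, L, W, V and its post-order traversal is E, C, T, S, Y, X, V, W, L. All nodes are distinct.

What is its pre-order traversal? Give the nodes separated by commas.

L, X, Y, S, T, C, E, W, V

The last element of post-order is the root; it splits in-order into left and right subtrees.
Root L: left subtree has 6 nodes {Y, S, E, C, T, X}, right has 2 {W, V}.
  Root X: left subtree has 5 nodes {Y, S, E, C, T}, right has 0 { }.
    Root Y: left subtree has 0 nodes { }, right has 4 {S, E, C, T}.
      Root S: left subtree has 0 nodes { }, right has 3 {E, C, T}.
        Root T: left subtree has 2 nodes {E, C}, right has 0 { }.
          Root C: left subtree has 1 node {E}, right has 0 { }.
  Root W: left subtree has 0 nodes { }, right has 1 {V}.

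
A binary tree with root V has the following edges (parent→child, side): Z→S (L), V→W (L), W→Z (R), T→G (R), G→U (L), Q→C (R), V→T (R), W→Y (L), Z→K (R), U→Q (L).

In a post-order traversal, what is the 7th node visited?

Q

Post-order visits the left subtree, then the right subtree, then the node.
At V: go left to W.
  At W: go left to Y.
    Y is a leaf — visit Y.
  At W: go right to Z.
    At Z: go left to S.
      S is a leaf — visit S.
    At Z: go right to K.
      K is a leaf — visit K.
    Visit Z.
  Visit W.
At V: go right to T.
  At T: no left child.
  At T: go right to G.
    At G: go left to U.
      At U: go left to Q.
        At Q: no left child.
        At Q: go right to C.
          C is a leaf — visit C.
        Visit Q.
      At U: no right child.
      Visit U.
    At G: no right child.
    Visit G.
  Visit T.
Visit V.
Full post-order sequence: Y, S, K, Z, W, C, Q, U, G, T, V.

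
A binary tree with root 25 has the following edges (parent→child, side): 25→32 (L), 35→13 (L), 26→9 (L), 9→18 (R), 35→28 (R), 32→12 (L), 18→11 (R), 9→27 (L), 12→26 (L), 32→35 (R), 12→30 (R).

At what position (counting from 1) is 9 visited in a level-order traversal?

9

Level-order visits nodes level by level from the root, left to right within each level.
Level 0: 25
Level 1: 32
Level 2: 12, 35
Level 3: 26, 30, 13, 28
Level 4: 9
Level 5: 27, 18
Level 6: 11
Full level-order sequence: 25, 32, 12, 35, 26, 30, 13, 28, 9, 27, 18, 11.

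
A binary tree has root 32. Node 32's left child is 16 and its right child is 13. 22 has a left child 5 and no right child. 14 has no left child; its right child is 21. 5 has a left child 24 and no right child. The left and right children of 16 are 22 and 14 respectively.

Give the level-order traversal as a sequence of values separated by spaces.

32 16 13 22 14 5 21 24

Level-order visits nodes level by level from the root, left to right within each level.
Level 0: 32
Level 1: 16, 13
Level 2: 22, 14
Level 3: 5, 21
Level 4: 24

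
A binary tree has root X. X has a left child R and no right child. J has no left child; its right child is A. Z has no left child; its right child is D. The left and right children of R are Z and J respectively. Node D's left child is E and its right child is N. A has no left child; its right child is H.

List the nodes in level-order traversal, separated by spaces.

Level-order visits nodes level by level from the root, left to right within each level.
Level 0: X
Level 1: R
Level 2: Z, J
Level 3: D, A
Level 4: E, N, H

X R Z J D A E N H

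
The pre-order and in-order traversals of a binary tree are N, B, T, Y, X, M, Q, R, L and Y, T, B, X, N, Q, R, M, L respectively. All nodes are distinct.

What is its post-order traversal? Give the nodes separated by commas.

The first element of pre-order is the root; it splits in-order into left and right subtrees.
Root N: left subtree has 4 nodes {Y, T, B, X}, right has 4 {Q, R, M, L}.
  Root B: left subtree has 2 nodes {Y, T}, right has 1 {X}.
    Root T: left subtree has 1 node {Y}, right has 0 { }.
  Root M: left subtree has 2 nodes {Q, R}, right has 1 {L}.
    Root Q: left subtree has 0 nodes { }, right has 1 {R}.

Y, T, X, B, R, Q, L, M, N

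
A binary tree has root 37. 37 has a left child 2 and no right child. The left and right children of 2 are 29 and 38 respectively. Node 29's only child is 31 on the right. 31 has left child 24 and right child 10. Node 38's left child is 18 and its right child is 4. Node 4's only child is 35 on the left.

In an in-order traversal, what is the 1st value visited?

In-order visits the left subtree, then the node, then the right subtree.
At 37: go left to 2.
  At 2: go left to 29.
    At 29: no left child.
    Visit 29.
    At 29: go right to 31.
      At 31: go left to 24.
        24 is a leaf — visit 24.
      Visit 31.
      At 31: go right to 10.
        10 is a leaf — visit 10.
  Visit 2.
  At 2: go right to 38.
    At 38: go left to 18.
      18 is a leaf — visit 18.
    Visit 38.
    At 38: go right to 4.
      At 4: go left to 35.
        35 is a leaf — visit 35.
      Visit 4.
      At 4: no right child.
Visit 37.
At 37: no right child.
Full in-order sequence: 29, 24, 31, 10, 2, 18, 38, 35, 4, 37.

29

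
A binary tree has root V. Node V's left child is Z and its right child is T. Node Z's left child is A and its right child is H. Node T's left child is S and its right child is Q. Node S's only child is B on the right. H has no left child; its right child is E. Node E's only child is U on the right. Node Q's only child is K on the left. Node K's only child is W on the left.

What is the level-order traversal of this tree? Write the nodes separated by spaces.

Level-order visits nodes level by level from the root, left to right within each level.
Level 0: V
Level 1: Z, T
Level 2: A, H, S, Q
Level 3: E, B, K
Level 4: U, W

V Z T A H S Q E B K U W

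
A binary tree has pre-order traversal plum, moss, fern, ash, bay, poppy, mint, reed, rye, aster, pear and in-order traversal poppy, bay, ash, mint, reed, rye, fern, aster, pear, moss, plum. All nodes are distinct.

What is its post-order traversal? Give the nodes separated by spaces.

poppy bay rye reed mint ash pear aster fern moss plum

The first element of pre-order is the root; it splits in-order into left and right subtrees.
Root plum: left subtree has 10 nodes {poppy, bay, ash, mint, reed, rye, fern, aster, pear, moss}, right has 0 { }.
  Root moss: left subtree has 9 nodes {poppy, bay, ash, mint, reed, rye, fern, aster, pear}, right has 0 { }.
    Root fern: left subtree has 6 nodes {poppy, bay, ash, mint, reed, rye}, right has 2 {aster, pear}.
      Root ash: left subtree has 2 nodes {poppy, bay}, right has 3 {mint, reed, rye}.
        Root bay: left subtree has 1 node {poppy}, right has 0 { }.
        Root mint: left subtree has 0 nodes { }, right has 2 {reed, rye}.
          Root reed: left subtree has 0 nodes { }, right has 1 {rye}.
      Root aster: left subtree has 0 nodes { }, right has 1 {pear}.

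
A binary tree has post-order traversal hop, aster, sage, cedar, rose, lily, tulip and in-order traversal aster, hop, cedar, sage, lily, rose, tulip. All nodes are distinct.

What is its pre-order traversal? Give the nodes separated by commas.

The last element of post-order is the root; it splits in-order into left and right subtrees.
Root tulip: left subtree has 6 nodes {aster, hop, cedar, sage, lily, rose}, right has 0 { }.
  Root lily: left subtree has 4 nodes {aster, hop, cedar, sage}, right has 1 {rose}.
    Root cedar: left subtree has 2 nodes {aster, hop}, right has 1 {sage}.
      Root aster: left subtree has 0 nodes { }, right has 1 {hop}.

tulip, lily, cedar, aster, hop, sage, rose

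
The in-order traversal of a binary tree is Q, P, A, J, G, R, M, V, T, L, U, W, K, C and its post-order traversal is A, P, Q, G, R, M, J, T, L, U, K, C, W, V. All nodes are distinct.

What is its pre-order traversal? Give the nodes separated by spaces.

The last element of post-order is the root; it splits in-order into left and right subtrees.
Root V: left subtree has 7 nodes {Q, P, A, J, G, R, M}, right has 6 {T, L, U, W, K, C}.
  Root J: left subtree has 3 nodes {Q, P, A}, right has 3 {G, R, M}.
    Root Q: left subtree has 0 nodes { }, right has 2 {P, A}.
      Root P: left subtree has 0 nodes { }, right has 1 {A}.
    Root M: left subtree has 2 nodes {G, R}, right has 0 { }.
      Root R: left subtree has 1 node {G}, right has 0 { }.
  Root W: left subtree has 3 nodes {T, L, U}, right has 2 {K, C}.
    Root U: left subtree has 2 nodes {T, L}, right has 0 { }.
      Root L: left subtree has 1 node {T}, right has 0 { }.
    Root C: left subtree has 1 node {K}, right has 0 { }.

V J Q P A M R G W U L T C K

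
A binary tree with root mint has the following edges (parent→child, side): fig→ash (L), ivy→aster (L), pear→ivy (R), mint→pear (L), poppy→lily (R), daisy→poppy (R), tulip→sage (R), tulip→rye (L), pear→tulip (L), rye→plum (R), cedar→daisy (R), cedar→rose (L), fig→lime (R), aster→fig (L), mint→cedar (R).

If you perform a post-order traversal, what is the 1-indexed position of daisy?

14

Post-order visits the left subtree, then the right subtree, then the node.
At mint: go left to pear.
  At pear: go left to tulip.
    At tulip: go left to rye.
      At rye: no left child.
      At rye: go right to plum.
        plum is a leaf — visit plum.
      Visit rye.
    At tulip: go right to sage.
      sage is a leaf — visit sage.
    Visit tulip.
  At pear: go right to ivy.
    At ivy: go left to aster.
      At aster: go left to fig.
        At fig: go left to ash.
          ash is a leaf — visit ash.
        At fig: go right to lime.
          lime is a leaf — visit lime.
        Visit fig.
      At aster: no right child.
      Visit aster.
    At ivy: no right child.
    Visit ivy.
  Visit pear.
At mint: go right to cedar.
  At cedar: go left to rose.
    rose is a leaf — visit rose.
  At cedar: go right to daisy.
    At daisy: no left child.
    At daisy: go right to poppy.
      At poppy: no left child.
      At poppy: go right to lily.
        lily is a leaf — visit lily.
      Visit poppy.
    Visit daisy.
  Visit cedar.
Visit mint.
Full post-order sequence: plum, rye, sage, tulip, ash, lime, fig, aster, ivy, pear, rose, lily, poppy, daisy, cedar, mint.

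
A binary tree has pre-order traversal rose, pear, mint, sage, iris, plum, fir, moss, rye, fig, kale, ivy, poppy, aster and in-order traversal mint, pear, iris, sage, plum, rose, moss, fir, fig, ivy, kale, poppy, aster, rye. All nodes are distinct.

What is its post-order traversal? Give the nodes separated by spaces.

The first element of pre-order is the root; it splits in-order into left and right subtrees.
Root rose: left subtree has 5 nodes {mint, pear, iris, sage, plum}, right has 8 {moss, fir, fig, ivy, kale, poppy, aster, rye}.
  Root pear: left subtree has 1 node {mint}, right has 3 {iris, sage, plum}.
    Root sage: left subtree has 1 node {iris}, right has 1 {plum}.
  Root fir: left subtree has 1 node {moss}, right has 6 {fig, ivy, kale, poppy, aster, rye}.
    Root rye: left subtree has 5 nodes {fig, ivy, kale, poppy, aster}, right has 0 { }.
      Root fig: left subtree has 0 nodes { }, right has 4 {ivy, kale, poppy, aster}.
        Root kale: left subtree has 1 node {ivy}, right has 2 {poppy, aster}.
          Root poppy: left subtree has 0 nodes { }, right has 1 {aster}.

mint iris plum sage pear moss ivy aster poppy kale fig rye fir rose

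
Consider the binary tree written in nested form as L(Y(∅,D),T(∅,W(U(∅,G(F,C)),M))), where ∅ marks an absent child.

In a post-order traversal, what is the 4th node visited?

Post-order visits the left subtree, then the right subtree, then the node.
At L: go left to Y.
  At Y: no left child.
  At Y: go right to D.
    D is a leaf — visit D.
  Visit Y.
At L: go right to T.
  At T: no left child.
  At T: go right to W.
    At W: go left to U.
      At U: no left child.
      At U: go right to G.
        At G: go left to F.
          F is a leaf — visit F.
        At G: go right to C.
          C is a leaf — visit C.
        Visit G.
      Visit U.
    At W: go right to M.
      M is a leaf — visit M.
    Visit W.
  Visit T.
Visit L.
Full post-order sequence: D, Y, F, C, G, U, M, W, T, L.

C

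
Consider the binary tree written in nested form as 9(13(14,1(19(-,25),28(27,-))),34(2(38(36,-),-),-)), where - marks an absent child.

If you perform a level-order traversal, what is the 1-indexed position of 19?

Level-order visits nodes level by level from the root, left to right within each level.
Level 0: 9
Level 1: 13, 34
Level 2: 14, 1, 2
Level 3: 19, 28, 38
Level 4: 25, 27, 36
Full level-order sequence: 9, 13, 34, 14, 1, 2, 19, 28, 38, 25, 27, 36.

7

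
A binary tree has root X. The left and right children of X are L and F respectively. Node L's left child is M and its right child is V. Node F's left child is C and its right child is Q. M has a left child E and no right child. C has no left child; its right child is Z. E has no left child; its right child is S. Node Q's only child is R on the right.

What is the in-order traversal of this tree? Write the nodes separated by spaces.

In-order visits the left subtree, then the node, then the right subtree.
At X: go left to L.
  At L: go left to M.
    At M: go left to E.
      At E: no left child.
      Visit E.
      At E: go right to S.
        S is a leaf — visit S.
    Visit M.
    At M: no right child.
  Visit L.
  At L: go right to V.
    V is a leaf — visit V.
Visit X.
At X: go right to F.
  At F: go left to C.
    At C: no left child.
    Visit C.
    At C: go right to Z.
      Z is a leaf — visit Z.
  Visit F.
  At F: go right to Q.
    At Q: no left child.
    Visit Q.
    At Q: go right to R.
      R is a leaf — visit R.

E S M L V X C Z F Q R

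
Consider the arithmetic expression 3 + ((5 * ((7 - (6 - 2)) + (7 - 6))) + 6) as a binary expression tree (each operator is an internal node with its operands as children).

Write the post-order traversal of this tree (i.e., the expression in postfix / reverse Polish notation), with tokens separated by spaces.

Post-order on an expression tree gives postfix notation: for each operator, emit left operand, right operand, then the operator.

3 5 7 6 2 - - 7 6 - + * 6 + +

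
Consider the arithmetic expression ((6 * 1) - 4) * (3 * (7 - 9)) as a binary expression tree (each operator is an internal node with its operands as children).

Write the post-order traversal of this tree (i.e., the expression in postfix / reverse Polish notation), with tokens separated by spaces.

Post-order on an expression tree gives postfix notation: for each operator, emit left operand, right operand, then the operator.

6 1 * 4 - 3 7 9 - * *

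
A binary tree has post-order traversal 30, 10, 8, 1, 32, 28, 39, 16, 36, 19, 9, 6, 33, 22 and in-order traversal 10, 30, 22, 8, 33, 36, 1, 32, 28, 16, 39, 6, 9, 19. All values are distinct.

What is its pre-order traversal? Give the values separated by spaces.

The last element of post-order is the root; it splits in-order into left and right subtrees.
Root 22: left subtree has 2 nodes {10, 30}, right has 11 {8, 33, 36, 1, 32, 28, 16, 39, 6, 9, 19}.
  Root 10: left subtree has 0 nodes { }, right has 1 {30}.
  Root 33: left subtree has 1 node {8}, right has 9 {36, 1, 32, 28, 16, 39, 6, 9, 19}.
    Root 6: left subtree has 6 nodes {36, 1, 32, 28, 16, 39}, right has 2 {9, 19}.
      Root 36: left subtree has 0 nodes { }, right has 5 {1, 32, 28, 16, 39}.
        Root 16: left subtree has 3 nodes {1, 32, 28}, right has 1 {39}.
          Root 28: left subtree has 2 nodes {1, 32}, right has 0 { }.
            Root 32: left subtree has 1 node {1}, right has 0 { }.
      Root 9: left subtree has 0 nodes { }, right has 1 {19}.

22 10 30 33 8 6 36 16 28 32 1 39 9 19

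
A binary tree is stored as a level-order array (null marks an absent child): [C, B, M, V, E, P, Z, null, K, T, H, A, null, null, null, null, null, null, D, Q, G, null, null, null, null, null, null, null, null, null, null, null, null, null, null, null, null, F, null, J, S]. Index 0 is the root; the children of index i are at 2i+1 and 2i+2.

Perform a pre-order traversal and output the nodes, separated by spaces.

Pre-order visits the node, then its left subtree, then its right subtree.
Visit C.
At C: go left to B.
  Visit B.
  At B: go left to V.
    Visit V.
    At V: no left child.
    At V: go right to K.
      Visit K.
      At K: no left child.
      At K: go right to D.
        Visit D.
        At D: go left to F.
          F is a leaf — visit F.
        At D: no right child.
  At B: go right to E.
    Visit E.
    At E: go left to T.
      Visit T.
      At T: go left to Q.
        Visit Q.
        At Q: go left to J.
          J is a leaf — visit J.
        At Q: go right to S.
          S is a leaf — visit S.
      At T: go right to G.
        G is a leaf — visit G.
    At E: go right to H.
      H is a leaf — visit H.
At C: go right to M.
  Visit M.
  At M: go left to P.
    Visit P.
    At P: go left to A.
      A is a leaf — visit A.
    At P: no right child.
  At M: go right to Z.
    Z is a leaf — visit Z.

C B V K D F E T Q J S G H M P A Z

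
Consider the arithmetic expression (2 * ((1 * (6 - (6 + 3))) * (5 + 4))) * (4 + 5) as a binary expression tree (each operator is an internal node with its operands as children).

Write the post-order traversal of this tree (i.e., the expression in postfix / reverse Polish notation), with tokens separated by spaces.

2 1 6 6 3 + - * 5 4 + * * 4 5 + *

Post-order on an expression tree gives postfix notation: for each operator, emit left operand, right operand, then the operator.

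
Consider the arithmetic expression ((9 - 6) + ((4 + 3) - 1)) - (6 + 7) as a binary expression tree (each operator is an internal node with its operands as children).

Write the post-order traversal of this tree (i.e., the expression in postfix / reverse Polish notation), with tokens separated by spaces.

Post-order on an expression tree gives postfix notation: for each operator, emit left operand, right operand, then the operator.

9 6 - 4 3 + 1 - + 6 7 + -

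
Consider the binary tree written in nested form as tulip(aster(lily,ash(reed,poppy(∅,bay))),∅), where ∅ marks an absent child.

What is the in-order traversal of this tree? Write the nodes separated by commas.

lily, aster, reed, ash, poppy, bay, tulip

In-order visits the left subtree, then the node, then the right subtree.
At tulip: go left to aster.
  At aster: go left to lily.
    lily is a leaf — visit lily.
  Visit aster.
  At aster: go right to ash.
    At ash: go left to reed.
      reed is a leaf — visit reed.
    Visit ash.
    At ash: go right to poppy.
      At poppy: no left child.
      Visit poppy.
      At poppy: go right to bay.
        bay is a leaf — visit bay.
Visit tulip.
At tulip: no right child.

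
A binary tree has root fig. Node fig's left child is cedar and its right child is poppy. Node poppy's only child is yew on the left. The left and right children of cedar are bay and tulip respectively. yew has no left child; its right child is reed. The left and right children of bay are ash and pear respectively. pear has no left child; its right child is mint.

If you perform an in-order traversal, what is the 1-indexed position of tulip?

In-order visits the left subtree, then the node, then the right subtree.
At fig: go left to cedar.
  At cedar: go left to bay.
    At bay: go left to ash.
      ash is a leaf — visit ash.
    Visit bay.
    At bay: go right to pear.
      At pear: no left child.
      Visit pear.
      At pear: go right to mint.
        mint is a leaf — visit mint.
  Visit cedar.
  At cedar: go right to tulip.
    tulip is a leaf — visit tulip.
Visit fig.
At fig: go right to poppy.
  At poppy: go left to yew.
    At yew: no left child.
    Visit yew.
    At yew: go right to reed.
      reed is a leaf — visit reed.
  Visit poppy.
  At poppy: no right child.
Full in-order sequence: ash, bay, pear, mint, cedar, tulip, fig, yew, reed, poppy.

6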